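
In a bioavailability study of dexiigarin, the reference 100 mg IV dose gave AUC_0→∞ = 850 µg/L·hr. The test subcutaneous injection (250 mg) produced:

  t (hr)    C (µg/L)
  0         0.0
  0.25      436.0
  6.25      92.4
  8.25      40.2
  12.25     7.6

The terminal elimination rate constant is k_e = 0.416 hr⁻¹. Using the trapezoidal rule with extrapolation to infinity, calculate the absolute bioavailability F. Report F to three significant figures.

F = 0.888

Trapezoidal AUC_0→12.25 (subcutaneous injection):
  [0→0.25]: (0.0+436.0)/2 × 0.25 = 54.5
  [0.25→6.25]: (436.0+92.4)/2 × 6 = 1585.2
  [6.25→8.25]: (92.4+40.2)/2 × 2 = 132.6
  [8.25→12.25]: (40.2+7.6)/2 × 4 = 95.6
  Sum = 1867.9 µg/L·hr
Tail: C_last/k_e = 7.6/0.416 = 18.269
AUC_0→∞ (subcutaneous injection) = 1867.9 + 18.269 = 1886.169 µg/L·hr
F = (AUC_ev/D_ev)/(AUC_iv/D_iv) = (1886.169/250)/(850/100) = 7.544676/8.5 = 0.8876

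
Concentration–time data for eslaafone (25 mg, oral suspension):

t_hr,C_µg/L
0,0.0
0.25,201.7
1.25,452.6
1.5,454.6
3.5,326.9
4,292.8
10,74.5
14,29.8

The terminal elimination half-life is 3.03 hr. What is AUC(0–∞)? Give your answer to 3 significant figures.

Trapezoidal AUC_0→14:
  [0→0.25]: (0.0+201.7)/2 × 0.25 = 25.2125
  [0.25→1.25]: (201.7+452.6)/2 × 1 = 327.15
  [1.25→1.5]: (452.6+454.6)/2 × 0.25 = 113.4
  [1.5→3.5]: (454.6+326.9)/2 × 2 = 781.5
  [3.5→4]: (326.9+292.8)/2 × 0.5 = 154.925
  [4→10]: (292.8+74.5)/2 × 6 = 1101.9
  [10→14]: (74.5+29.8)/2 × 4 = 208.6
  Sum = 2712.6875 µg/L·hr
k_e = ln2 / t½ = 0.693147 / 3.03 = 0.2288 hr^-1
Extrapolated tail: C_last / k_e = 29.8 / 0.2288 = 130.245
AUC_0→∞ = 2712.6875 + 130.245 = 2842.9325 µg/L·hr

AUC = 2840 µg/L·hr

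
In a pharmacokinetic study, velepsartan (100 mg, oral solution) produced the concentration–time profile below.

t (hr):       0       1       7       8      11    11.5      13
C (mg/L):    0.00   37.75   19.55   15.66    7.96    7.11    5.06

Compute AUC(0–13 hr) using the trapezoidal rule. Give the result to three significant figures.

Trapezoidal AUC_0→13:
  [0→1]: (0.00+37.75)/2 × 1 = 18.875
  [1→7]: (37.75+19.55)/2 × 6 = 171.9
  [7→8]: (19.55+15.66)/2 × 1 = 17.605
  [8→11]: (15.66+7.96)/2 × 3 = 35.43
  [11→11.5]: (7.96+7.11)/2 × 0.5 = 3.7675
  [11.5→13]: (7.11+5.06)/2 × 1.5 = 9.1275
  Sum = 256.705 mg/L·hr

AUC = 257 mg/L·hr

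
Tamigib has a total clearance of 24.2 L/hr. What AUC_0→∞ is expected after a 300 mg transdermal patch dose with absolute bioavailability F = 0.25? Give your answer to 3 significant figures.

AUC_0→∞ = F × Dose / CL
        = 0.25 × 300 / 24.2 = 3.09917 mg/L·hr

AUC = 3.10 mg/L·hr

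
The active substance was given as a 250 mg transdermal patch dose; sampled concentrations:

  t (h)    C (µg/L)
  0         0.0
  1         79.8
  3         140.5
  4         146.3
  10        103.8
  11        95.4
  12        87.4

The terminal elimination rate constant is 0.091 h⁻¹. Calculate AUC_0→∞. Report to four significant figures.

AUC = 2305 µg/L·h

Trapezoidal AUC_0→12:
  [0→1]: (0.0+79.8)/2 × 1 = 39.9
  [1→3]: (79.8+140.5)/2 × 2 = 220.3
  [3→4]: (140.5+146.3)/2 × 1 = 143.4
  [4→10]: (146.3+103.8)/2 × 6 = 750.3
  [10→11]: (103.8+95.4)/2 × 1 = 99.6
  [11→12]: (95.4+87.4)/2 × 1 = 91.4
  Sum = 1344.9 µg/L·h
Extrapolated tail: C_last / k_e = 87.4 / 0.091 = 960.440
AUC_0→∞ = 1344.9 + 960.440 = 2305.34 µg/L·h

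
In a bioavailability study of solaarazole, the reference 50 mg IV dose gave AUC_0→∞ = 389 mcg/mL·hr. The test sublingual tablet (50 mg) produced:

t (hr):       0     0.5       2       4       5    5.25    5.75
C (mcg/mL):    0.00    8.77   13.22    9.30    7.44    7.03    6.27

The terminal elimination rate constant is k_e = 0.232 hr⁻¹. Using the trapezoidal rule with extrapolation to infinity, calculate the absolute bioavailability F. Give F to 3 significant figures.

Trapezoidal AUC_0→5.75 (sublingual tablet):
  [0→0.5]: (0.00+8.77)/2 × 0.5 = 2.1925
  [0.5→2]: (8.77+13.22)/2 × 1.5 = 16.4925
  [2→4]: (13.22+9.30)/2 × 2 = 22.52
  [4→5]: (9.30+7.44)/2 × 1 = 8.37
  [5→5.25]: (7.44+7.03)/2 × 0.25 = 1.80875
  [5.25→5.75]: (7.03+6.27)/2 × 0.5 = 3.325
  Sum = 54.70875 mcg/mL·hr
Tail: C_last/k_e = 6.27/0.232 = 27.026
AUC_0→∞ (sublingual tablet) = 54.70875 + 27.026 = 81.73475 mcg/mL·hr
F = (AUC_ev/D_ev)/(AUC_iv/D_iv) = (81.73475/50)/(389/50) = 1.634695/7.78 = 0.2101

F = 0.210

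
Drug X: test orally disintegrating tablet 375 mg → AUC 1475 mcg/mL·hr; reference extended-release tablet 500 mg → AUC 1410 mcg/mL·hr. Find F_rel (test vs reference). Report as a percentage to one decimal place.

F_rel = 139.5%

F_rel = (AUC_test/D_test) / (AUC_ref/D_ref)
      = (1475/375) / (1410/500)
      = 3.93333 / 2.82 = 1.3948 = 139.48%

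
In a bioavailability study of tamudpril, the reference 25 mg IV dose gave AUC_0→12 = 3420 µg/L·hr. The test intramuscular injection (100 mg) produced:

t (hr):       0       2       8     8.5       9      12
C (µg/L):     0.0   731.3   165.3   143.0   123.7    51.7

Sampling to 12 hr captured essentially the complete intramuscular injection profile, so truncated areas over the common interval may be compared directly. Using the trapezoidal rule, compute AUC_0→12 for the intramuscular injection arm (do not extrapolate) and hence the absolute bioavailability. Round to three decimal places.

F = 0.280

Trapezoidal AUC_0→12 (intramuscular injection):
  [0→2]: (0.0+731.3)/2 × 2 = 731.3
  [2→8]: (731.3+165.3)/2 × 6 = 2689.8
  [8→8.5]: (165.3+143.0)/2 × 0.5 = 77.075
  [8.5→9]: (143.0+123.7)/2 × 0.5 = 66.675
  [9→12]: (123.7+51.7)/2 × 3 = 263.1
  Sum = 3827.95 µg/L·hr
F = (AUC_ev/D_ev)/(AUC_iv/D_iv) = (3827.95/100)/(3420/25) = 38.2795/136.8 = 0.2798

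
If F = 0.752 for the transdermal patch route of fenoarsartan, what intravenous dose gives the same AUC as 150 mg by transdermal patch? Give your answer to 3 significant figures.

D_iv = 113 mg

Systemic exposure from an extravascular dose = F × D_ev, so the equivalent IV dose is F × D_ev.
D_iv = F × D_ev = 0.752 × 150 = 112.8 mg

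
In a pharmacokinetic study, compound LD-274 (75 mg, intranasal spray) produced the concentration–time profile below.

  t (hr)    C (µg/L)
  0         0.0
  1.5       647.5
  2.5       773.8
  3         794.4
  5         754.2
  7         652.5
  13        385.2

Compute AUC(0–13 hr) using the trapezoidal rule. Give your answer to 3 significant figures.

AUC = 7660 µg/L·hr

Trapezoidal AUC_0→13:
  [0→1.5]: (0.0+647.5)/2 × 1.5 = 485.625
  [1.5→2.5]: (647.5+773.8)/2 × 1 = 710.65
  [2.5→3]: (773.8+794.4)/2 × 0.5 = 392.05
  [3→5]: (794.4+754.2)/2 × 2 = 1548.6
  [5→7]: (754.2+652.5)/2 × 2 = 1406.7
  [7→13]: (652.5+385.2)/2 × 6 = 3113.1
  Sum = 7656.725 µg/L·hr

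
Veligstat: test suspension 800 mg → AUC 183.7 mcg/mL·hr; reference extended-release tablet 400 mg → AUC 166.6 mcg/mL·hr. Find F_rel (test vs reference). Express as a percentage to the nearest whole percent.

F_rel = (AUC_test/D_test) / (AUC_ref/D_ref)
      = (183.7/800) / (166.6/400)
      = 0.229625 / 0.4165 = 0.5513 = 55.13%

F_rel = 55%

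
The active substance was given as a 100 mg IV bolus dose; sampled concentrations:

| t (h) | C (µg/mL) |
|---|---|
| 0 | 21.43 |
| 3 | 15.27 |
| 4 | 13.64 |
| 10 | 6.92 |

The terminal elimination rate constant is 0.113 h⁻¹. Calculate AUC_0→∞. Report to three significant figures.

Trapezoidal AUC_0→10:
  [0→3]: (21.43+15.27)/2 × 3 = 55.05
  [3→4]: (15.27+13.64)/2 × 1 = 14.455
  [4→10]: (13.64+6.92)/2 × 6 = 61.68
  Sum = 131.185 µg/mL·h
Extrapolated tail: C_last / k_e = 6.92 / 0.113 = 61.239
AUC_0→∞ = 131.185 + 61.239 = 192.424 µg/mL·h

AUC = 192 µg/mL·h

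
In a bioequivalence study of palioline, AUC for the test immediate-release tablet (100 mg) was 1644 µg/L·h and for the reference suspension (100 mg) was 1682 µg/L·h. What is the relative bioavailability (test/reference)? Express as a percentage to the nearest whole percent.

F_rel = (AUC_test/D_test) / (AUC_ref/D_ref)
      = (1644/100) / (1682/100)
      = 16.44 / 16.82 = 0.9774 = 97.74%

F_rel = 98%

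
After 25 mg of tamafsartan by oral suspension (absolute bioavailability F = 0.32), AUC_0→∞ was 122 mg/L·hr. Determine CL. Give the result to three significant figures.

CL = 0.0656 L/hr

CL = F × Dose / AUC_0→∞
   = 0.32 × 25 / 122 = 0.0655738 L/hr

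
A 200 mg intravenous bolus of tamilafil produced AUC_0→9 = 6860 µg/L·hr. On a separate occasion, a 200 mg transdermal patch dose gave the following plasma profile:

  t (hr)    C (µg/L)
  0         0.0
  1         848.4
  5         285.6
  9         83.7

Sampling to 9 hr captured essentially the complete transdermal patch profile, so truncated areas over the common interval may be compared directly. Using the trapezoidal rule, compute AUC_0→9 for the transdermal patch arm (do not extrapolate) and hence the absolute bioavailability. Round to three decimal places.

F = 0.500

Trapezoidal AUC_0→9 (transdermal patch):
  [0→1]: (0.0+848.4)/2 × 1 = 424.2
  [1→5]: (848.4+285.6)/2 × 4 = 2268.0
  [5→9]: (285.6+83.7)/2 × 4 = 738.6
  Sum = 3430.8 µg/L·hr
F = (AUC_ev/D_ev)/(AUC_iv/D_iv) = (3430.8/200)/(6860/200) = 17.154/34.3 = 0.5001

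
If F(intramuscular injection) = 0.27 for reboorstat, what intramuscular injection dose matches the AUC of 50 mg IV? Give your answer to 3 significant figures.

For equal systemic exposure: F × D_ev = D_iv
D_ev = D_iv / F = 50 / 0.27 = 185.185 mg

D_intramuscular = 185 mg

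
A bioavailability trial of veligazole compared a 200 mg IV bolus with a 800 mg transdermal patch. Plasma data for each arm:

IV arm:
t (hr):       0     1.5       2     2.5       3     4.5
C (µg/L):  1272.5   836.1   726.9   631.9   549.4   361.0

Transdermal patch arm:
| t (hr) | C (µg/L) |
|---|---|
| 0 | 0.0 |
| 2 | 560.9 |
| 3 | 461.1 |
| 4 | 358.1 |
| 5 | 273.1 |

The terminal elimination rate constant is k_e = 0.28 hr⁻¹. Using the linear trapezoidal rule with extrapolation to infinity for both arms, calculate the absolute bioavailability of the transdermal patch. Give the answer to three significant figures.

Trapezoidal AUC_0→4.5 (IV):
  [0→1.5]: (1272.5+836.1)/2 × 1.5 = 1581.45
  [1.5→2]: (836.1+726.9)/2 × 0.5 = 390.75
  [2→2.5]: (726.9+631.9)/2 × 0.5 = 339.7
  [2.5→3]: (631.9+549.4)/2 × 0.5 = 295.325
  [3→4.5]: (549.4+361.0)/2 × 1.5 = 682.8
  Sum = 3290.025 µg/L·hr
IV tail: 361.0/0.28 = 1289.286; AUC_iv,0→∞ = 3290.025 + 1289.286 = 4579.311 µg/L·hr
Trapezoidal AUC_0→5 (transdermal patch):
  [0→2]: (0.0+560.9)/2 × 2 = 560.9
  [2→3]: (560.9+461.1)/2 × 1 = 511.0
  [3→4]: (461.1+358.1)/2 × 1 = 409.6
  [4→5]: (358.1+273.1)/2 × 1 = 315.6
  Sum = 1797.1 µg/L·hr
transdermal patch tail: 273.1/0.28 = 975.357; AUC_ev,0→∞ = 1797.1 + 975.357 = 2772.457 µg/L·hr
F = (AUC_ev/D_ev)/(AUC_iv/D_iv) = (2772.457/800)/(4579.311/200) = 3.46557/22.896555 = 0.1514

F = 0.151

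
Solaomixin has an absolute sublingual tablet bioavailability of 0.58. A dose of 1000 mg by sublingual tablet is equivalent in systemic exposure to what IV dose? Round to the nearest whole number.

D_iv = 580 mg

Systemic exposure from an extravascular dose = F × D_ev, so the equivalent IV dose is F × D_ev.
D_iv = F × D_ev = 0.58 × 1000 = 580 mg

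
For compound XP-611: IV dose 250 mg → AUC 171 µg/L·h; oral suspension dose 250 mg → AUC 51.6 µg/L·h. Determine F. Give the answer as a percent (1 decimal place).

F = 30.2%

F = (AUC_ev / D_ev) / (AUC_iv / D_iv)
  = (51.6/250) / (171/250)
  = 0.2064 / 0.684 = 0.3018
  = 30.18%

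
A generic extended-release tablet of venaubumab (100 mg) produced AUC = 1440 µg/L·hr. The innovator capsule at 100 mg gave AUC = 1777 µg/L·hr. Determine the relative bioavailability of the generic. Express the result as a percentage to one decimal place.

F_rel = (AUC_test/D_test) / (AUC_ref/D_ref)
      = (1440/100) / (1777/100)
      = 14.4 / 17.77 = 0.8104 = 81.04%

F_rel = 81.0%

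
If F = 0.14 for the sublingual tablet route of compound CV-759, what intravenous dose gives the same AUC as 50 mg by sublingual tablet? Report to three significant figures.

Systemic exposure from an extravascular dose = F × D_ev, so the equivalent IV dose is F × D_ev.
D_iv = F × D_ev = 0.14 × 50 = 7 mg

D_iv = 7.00 mg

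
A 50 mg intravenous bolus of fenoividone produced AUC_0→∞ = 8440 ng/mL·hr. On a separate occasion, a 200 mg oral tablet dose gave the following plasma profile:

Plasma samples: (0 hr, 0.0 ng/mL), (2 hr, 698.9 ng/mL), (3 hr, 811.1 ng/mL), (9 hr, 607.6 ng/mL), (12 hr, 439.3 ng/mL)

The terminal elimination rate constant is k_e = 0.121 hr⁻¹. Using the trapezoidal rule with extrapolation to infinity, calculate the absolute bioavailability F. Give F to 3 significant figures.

Trapezoidal AUC_0→12 (oral tablet):
  [0→2]: (0.0+698.9)/2 × 2 = 698.9
  [2→3]: (698.9+811.1)/2 × 1 = 755.0
  [3→9]: (811.1+607.6)/2 × 6 = 4256.1
  [9→12]: (607.6+439.3)/2 × 3 = 1570.35
  Sum = 7280.35 ng/mL·hr
Tail: C_last/k_e = 439.3/0.121 = 3630.579
AUC_0→∞ (oral tablet) = 7280.35 + 3630.579 = 10910.929 ng/mL·hr
F = (AUC_ev/D_ev)/(AUC_iv/D_iv) = (10910.929/200)/(8440/50) = 54.554645/168.8 = 0.3232

F = 0.323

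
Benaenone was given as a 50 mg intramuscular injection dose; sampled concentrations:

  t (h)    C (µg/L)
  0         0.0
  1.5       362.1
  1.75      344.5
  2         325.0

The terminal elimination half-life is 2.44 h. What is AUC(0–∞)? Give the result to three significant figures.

Trapezoidal AUC_0→2:
  [0→1.5]: (0.0+362.1)/2 × 1.5 = 271.575
  [1.5→1.75]: (362.1+344.5)/2 × 0.25 = 88.325
  [1.75→2]: (344.5+325.0)/2 × 0.25 = 83.6875
  Sum = 443.5875 µg/L·h
k_e = ln2 / t½ = 0.693147 / 2.44 = 0.2841 h^-1
Extrapolated tail: C_last / k_e = 325.0 / 0.2841 = 1143.963
AUC_0→∞ = 443.5875 + 1143.963 = 1587.5505 µg/L·h

AUC = 1590 µg/L·h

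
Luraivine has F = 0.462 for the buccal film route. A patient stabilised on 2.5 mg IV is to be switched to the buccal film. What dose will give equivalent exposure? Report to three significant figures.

For equal systemic exposure: F × D_ev = D_iv
D_ev = D_iv / F = 2.5 / 0.462 = 5.41126 mg

D_buccal = 5.41 mg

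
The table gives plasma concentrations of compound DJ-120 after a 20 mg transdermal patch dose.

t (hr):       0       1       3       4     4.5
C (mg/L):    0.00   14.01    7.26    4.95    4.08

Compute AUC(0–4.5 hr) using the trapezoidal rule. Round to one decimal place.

AUC = 36.6 mg/L·hr

Trapezoidal AUC_0→4.5:
  [0→1]: (0.00+14.01)/2 × 1 = 7.005
  [1→3]: (14.01+7.26)/2 × 2 = 21.27
  [3→4]: (7.26+4.95)/2 × 1 = 6.105
  [4→4.5]: (4.95+4.08)/2 × 0.5 = 2.2575
  Sum = 36.6375 mg/L·hr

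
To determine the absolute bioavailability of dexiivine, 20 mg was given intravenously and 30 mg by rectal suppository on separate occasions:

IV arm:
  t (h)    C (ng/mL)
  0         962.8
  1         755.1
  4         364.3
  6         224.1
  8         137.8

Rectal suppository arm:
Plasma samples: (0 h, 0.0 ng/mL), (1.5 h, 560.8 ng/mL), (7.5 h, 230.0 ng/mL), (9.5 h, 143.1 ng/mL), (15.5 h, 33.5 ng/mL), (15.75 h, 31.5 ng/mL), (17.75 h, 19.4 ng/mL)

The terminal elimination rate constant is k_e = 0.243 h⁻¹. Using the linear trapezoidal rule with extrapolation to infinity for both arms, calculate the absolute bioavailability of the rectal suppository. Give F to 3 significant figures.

F = 0.630

Trapezoidal AUC_0→8 (IV):
  [0→1]: (962.8+755.1)/2 × 1 = 858.95
  [1→4]: (755.1+364.3)/2 × 3 = 1679.1
  [4→6]: (364.3+224.1)/2 × 2 = 588.4
  [6→8]: (224.1+137.8)/2 × 2 = 361.9
  Sum = 3488.35 ng/mL·h
IV tail: 137.8/0.243 = 567.078; AUC_iv,0→∞ = 3488.35 + 567.078 = 4055.428 ng/mL·h
Trapezoidal AUC_0→17.75 (rectal suppository):
  [0→1.5]: (0.0+560.8)/2 × 1.5 = 420.6
  [1.5→7.5]: (560.8+230.0)/2 × 6 = 2372.4
  [7.5→9.5]: (230.0+143.1)/2 × 2 = 373.1
  [9.5→15.5]: (143.1+33.5)/2 × 6 = 529.8
  [15.5→15.75]: (33.5+31.5)/2 × 0.25 = 8.125
  [15.75→17.75]: (31.5+19.4)/2 × 2 = 50.9
  Sum = 3754.925 ng/mL·h
rectal suppository tail: 19.4/0.243 = 79.835; AUC_ev,0→∞ = 3754.925 + 79.835 = 3834.76 ng/mL·h
F = (AUC_ev/D_ev)/(AUC_iv/D_iv) = (3834.76/30)/(4055.428/20) = 127.825/202.7714 = 0.6304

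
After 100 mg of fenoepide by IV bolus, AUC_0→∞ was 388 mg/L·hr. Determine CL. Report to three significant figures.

CL = Dose_iv / AUC_0→∞
   = 100 / 388 = 0.257732 L/hr

CL = 0.258 L/hr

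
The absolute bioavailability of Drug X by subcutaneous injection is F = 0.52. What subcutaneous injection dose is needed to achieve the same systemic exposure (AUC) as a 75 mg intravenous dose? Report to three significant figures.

For equal systemic exposure: F × D_ev = D_iv
D_ev = D_iv / F = 75 / 0.52 = 144.231 mg

D_subcutaneous = 144 mg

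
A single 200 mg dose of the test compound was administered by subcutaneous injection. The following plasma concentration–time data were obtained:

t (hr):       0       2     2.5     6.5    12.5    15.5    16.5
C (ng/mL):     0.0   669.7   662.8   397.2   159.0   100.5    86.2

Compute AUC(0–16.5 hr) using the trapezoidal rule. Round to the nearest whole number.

AUC = 5274 ng/mL·hr

Trapezoidal AUC_0→16.5:
  [0→2]: (0.0+669.7)/2 × 2 = 669.7
  [2→2.5]: (669.7+662.8)/2 × 0.5 = 333.125
  [2.5→6.5]: (662.8+397.2)/2 × 4 = 2120.0
  [6.5→12.5]: (397.2+159.0)/2 × 6 = 1668.6
  [12.5→15.5]: (159.0+100.5)/2 × 3 = 389.25
  [15.5→16.5]: (100.5+86.2)/2 × 1 = 93.35
  Sum = 5274.025 ng/mL·hr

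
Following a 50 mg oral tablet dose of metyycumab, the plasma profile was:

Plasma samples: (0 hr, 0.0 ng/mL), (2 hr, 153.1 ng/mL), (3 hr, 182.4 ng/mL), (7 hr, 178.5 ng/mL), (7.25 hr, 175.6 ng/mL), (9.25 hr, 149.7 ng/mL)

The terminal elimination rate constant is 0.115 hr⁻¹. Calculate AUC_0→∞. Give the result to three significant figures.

Trapezoidal AUC_0→9.25:
  [0→2]: (0.0+153.1)/2 × 2 = 153.1
  [2→3]: (153.1+182.4)/2 × 1 = 167.75
  [3→7]: (182.4+178.5)/2 × 4 = 721.8
  [7→7.25]: (178.5+175.6)/2 × 0.25 = 44.2625
  [7.25→9.25]: (175.6+149.7)/2 × 2 = 325.3
  Sum = 1412.2125 ng/mL·hr
Extrapolated tail: C_last / k_e = 149.7 / 0.115 = 1301.739
AUC_0→∞ = 1412.2125 + 1301.739 = 2713.9515 ng/mL·hr

AUC = 2710 ng/mL·hr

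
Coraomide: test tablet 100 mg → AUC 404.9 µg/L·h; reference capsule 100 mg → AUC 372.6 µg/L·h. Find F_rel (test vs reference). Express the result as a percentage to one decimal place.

F_rel = (AUC_test/D_test) / (AUC_ref/D_ref)
      = (404.9/100) / (372.6/100)
      = 4.049 / 3.726 = 1.0867 = 108.67%

F_rel = 108.7%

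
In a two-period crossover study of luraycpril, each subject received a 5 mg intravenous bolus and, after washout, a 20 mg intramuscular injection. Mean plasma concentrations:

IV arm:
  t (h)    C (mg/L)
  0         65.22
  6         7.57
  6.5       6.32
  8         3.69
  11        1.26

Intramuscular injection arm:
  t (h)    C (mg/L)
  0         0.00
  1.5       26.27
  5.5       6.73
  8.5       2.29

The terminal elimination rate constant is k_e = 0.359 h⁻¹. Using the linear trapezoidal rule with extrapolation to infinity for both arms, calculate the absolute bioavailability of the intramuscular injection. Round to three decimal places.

F = 0.110

Trapezoidal AUC_0→11 (IV):
  [0→6]: (65.22+7.57)/2 × 6 = 218.37
  [6→6.5]: (7.57+6.32)/2 × 0.5 = 3.4725
  [6.5→8]: (6.32+3.69)/2 × 1.5 = 7.5075
  [8→11]: (3.69+1.26)/2 × 3 = 7.425
  Sum = 236.775 mg/L·h
IV tail: 1.26/0.359 = 3.510; AUC_iv,0→∞ = 236.775 + 3.510 = 240.285 mg/L·h
Trapezoidal AUC_0→8.5 (intramuscular injection):
  [0→1.5]: (0.00+26.27)/2 × 1.5 = 19.7025
  [1.5→5.5]: (26.27+6.73)/2 × 4 = 66.0
  [5.5→8.5]: (6.73+2.29)/2 × 3 = 13.53
  Sum = 99.2325 mg/L·h
intramuscular injection tail: 2.29/0.359 = 6.379; AUC_ev,0→∞ = 99.2325 + 6.379 = 105.6115 mg/L·h
F = (AUC_ev/D_ev)/(AUC_iv/D_iv) = (105.6115/20)/(240.285/5) = 5.280575/48.057 = 0.1099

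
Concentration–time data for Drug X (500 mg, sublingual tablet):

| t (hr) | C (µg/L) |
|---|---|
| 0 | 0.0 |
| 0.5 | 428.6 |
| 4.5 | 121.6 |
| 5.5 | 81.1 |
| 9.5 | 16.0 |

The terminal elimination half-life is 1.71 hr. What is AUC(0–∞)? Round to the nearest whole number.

Trapezoidal AUC_0→9.5:
  [0→0.5]: (0.0+428.6)/2 × 0.5 = 107.15
  [0.5→4.5]: (428.6+121.6)/2 × 4 = 1100.4
  [4.5→5.5]: (121.6+81.1)/2 × 1 = 101.35
  [5.5→9.5]: (81.1+16.0)/2 × 4 = 194.2
  Sum = 1503.1 µg/L·hr
k_e = ln2 / t½ = 0.693147 / 1.71 = 0.4053 hr^-1
Extrapolated tail: C_last / k_e = 16.0 / 0.4053 = 39.477
AUC_0→∞ = 1503.1 + 39.477 = 1542.577 µg/L·hr

AUC = 1543 µg/L·hr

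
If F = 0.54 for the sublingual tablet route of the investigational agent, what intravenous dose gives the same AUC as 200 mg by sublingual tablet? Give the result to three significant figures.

D_iv = 108 mg

Systemic exposure from an extravascular dose = F × D_ev, so the equivalent IV dose is F × D_ev.
D_iv = F × D_ev = 0.54 × 200 = 108 mg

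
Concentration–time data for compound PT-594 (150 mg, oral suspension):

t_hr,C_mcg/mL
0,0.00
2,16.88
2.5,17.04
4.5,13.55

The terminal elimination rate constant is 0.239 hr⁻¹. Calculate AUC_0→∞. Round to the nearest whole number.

AUC = 113 mcg/mL·hr

Trapezoidal AUC_0→4.5:
  [0→2]: (0.00+16.88)/2 × 2 = 16.88
  [2→2.5]: (16.88+17.04)/2 × 0.5 = 8.48
  [2.5→4.5]: (17.04+13.55)/2 × 2 = 30.59
  Sum = 55.95 mcg/mL·hr
Extrapolated tail: C_last / k_e = 13.55 / 0.239 = 56.695
AUC_0→∞ = 55.95 + 56.695 = 112.645 mcg/mL·hr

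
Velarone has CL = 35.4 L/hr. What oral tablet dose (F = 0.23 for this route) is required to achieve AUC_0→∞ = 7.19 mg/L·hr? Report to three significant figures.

Dose = CL × AUC_0→∞ / F
     = 35.4 × 7.19 / 0.23 = 1106.63 mg

Dose = 1110 mg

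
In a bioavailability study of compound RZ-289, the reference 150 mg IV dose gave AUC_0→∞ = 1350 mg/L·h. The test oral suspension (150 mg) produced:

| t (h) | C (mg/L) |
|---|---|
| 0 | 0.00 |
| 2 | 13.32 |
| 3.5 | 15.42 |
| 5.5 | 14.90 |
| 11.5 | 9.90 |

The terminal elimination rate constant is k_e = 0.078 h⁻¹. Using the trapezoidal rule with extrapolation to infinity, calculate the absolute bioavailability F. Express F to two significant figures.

Trapezoidal AUC_0→11.5 (oral suspension):
  [0→2]: (0.00+13.32)/2 × 2 = 13.32
  [2→3.5]: (13.32+15.42)/2 × 1.5 = 21.555
  [3.5→5.5]: (15.42+14.90)/2 × 2 = 30.32
  [5.5→11.5]: (14.90+9.90)/2 × 6 = 74.4
  Sum = 139.595 mg/L·h
Tail: C_last/k_e = 9.90/0.078 = 126.923
AUC_0→∞ (oral suspension) = 139.595 + 126.923 = 266.518 mg/L·h
F = (AUC_ev/D_ev)/(AUC_iv/D_iv) = (266.518/150)/(1350/150) = 1.77679/9 = 0.1974

F = 0.20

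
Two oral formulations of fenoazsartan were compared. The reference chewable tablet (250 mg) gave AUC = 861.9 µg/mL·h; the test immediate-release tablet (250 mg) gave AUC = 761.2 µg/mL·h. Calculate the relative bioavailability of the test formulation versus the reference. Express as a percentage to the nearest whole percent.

F_rel = 88%

F_rel = (AUC_test/D_test) / (AUC_ref/D_ref)
      = (761.2/250) / (861.9/250)
      = 3.0448 / 3.4476 = 0.8832 = 88.32%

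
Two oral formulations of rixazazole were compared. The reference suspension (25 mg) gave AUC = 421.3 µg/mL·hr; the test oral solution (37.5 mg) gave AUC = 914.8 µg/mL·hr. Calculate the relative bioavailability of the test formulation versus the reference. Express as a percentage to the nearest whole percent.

F_rel = (AUC_test/D_test) / (AUC_ref/D_ref)
      = (914.8/37.5) / (421.3/25)
      = 24.3947 / 16.852 = 1.4476 = 144.76%

F_rel = 145%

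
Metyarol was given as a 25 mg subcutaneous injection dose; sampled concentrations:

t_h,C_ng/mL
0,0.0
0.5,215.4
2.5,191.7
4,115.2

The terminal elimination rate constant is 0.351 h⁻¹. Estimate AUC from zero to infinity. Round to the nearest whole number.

Trapezoidal AUC_0→4:
  [0→0.5]: (0.0+215.4)/2 × 0.5 = 53.85
  [0.5→2.5]: (215.4+191.7)/2 × 2 = 407.1
  [2.5→4]: (191.7+115.2)/2 × 1.5 = 230.175
  Sum = 691.125 ng/mL·h
Extrapolated tail: C_last / k_e = 115.2 / 0.351 = 328.205
AUC_0→∞ = 691.125 + 328.205 = 1019.33 ng/mL·h

AUC = 1019 ng/mL·h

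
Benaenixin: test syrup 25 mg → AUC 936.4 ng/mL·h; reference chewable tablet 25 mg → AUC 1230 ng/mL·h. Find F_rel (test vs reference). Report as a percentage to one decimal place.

F_rel = 76.1%

F_rel = (AUC_test/D_test) / (AUC_ref/D_ref)
      = (936.4/25) / (1230/25)
      = 37.456 / 49.2 = 0.7613 = 76.13%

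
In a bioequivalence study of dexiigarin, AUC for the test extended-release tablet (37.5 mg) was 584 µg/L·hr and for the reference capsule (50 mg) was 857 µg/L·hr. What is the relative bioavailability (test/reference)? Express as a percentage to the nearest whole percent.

F_rel = 91%

F_rel = (AUC_test/D_test) / (AUC_ref/D_ref)
      = (584/37.5) / (857/50)
      = 15.5733 / 17.14 = 0.9086 = 90.86%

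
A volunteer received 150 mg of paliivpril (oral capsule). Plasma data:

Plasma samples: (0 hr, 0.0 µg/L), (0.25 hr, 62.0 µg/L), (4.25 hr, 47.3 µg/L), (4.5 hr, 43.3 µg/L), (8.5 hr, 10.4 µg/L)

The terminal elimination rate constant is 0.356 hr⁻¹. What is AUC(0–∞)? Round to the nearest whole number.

Trapezoidal AUC_0→8.5:
  [0→0.25]: (0.0+62.0)/2 × 0.25 = 7.75
  [0.25→4.25]: (62.0+47.3)/2 × 4 = 218.6
  [4.25→4.5]: (47.3+43.3)/2 × 0.25 = 11.325
  [4.5→8.5]: (43.3+10.4)/2 × 4 = 107.4
  Sum = 345.075 µg/L·hr
Extrapolated tail: C_last / k_e = 10.4 / 0.356 = 29.213
AUC_0→∞ = 345.075 + 29.213 = 374.288 µg/L·hr

AUC = 374 µg/L·hr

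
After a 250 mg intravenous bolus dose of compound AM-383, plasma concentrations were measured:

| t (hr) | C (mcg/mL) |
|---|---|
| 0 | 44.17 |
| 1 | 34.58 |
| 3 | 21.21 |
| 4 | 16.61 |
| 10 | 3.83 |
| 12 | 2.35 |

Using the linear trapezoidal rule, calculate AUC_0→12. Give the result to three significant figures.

AUC = 182 mcg/mL·hr

Trapezoidal AUC_0→12:
  [0→1]: (44.17+34.58)/2 × 1 = 39.375
  [1→3]: (34.58+21.21)/2 × 2 = 55.79
  [3→4]: (21.21+16.61)/2 × 1 = 18.91
  [4→10]: (16.61+3.83)/2 × 6 = 61.32
  [10→12]: (3.83+2.35)/2 × 2 = 6.18
  Sum = 181.575 mcg/mL·hr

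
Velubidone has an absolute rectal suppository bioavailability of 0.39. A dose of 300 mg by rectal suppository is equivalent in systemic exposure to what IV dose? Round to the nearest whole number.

Systemic exposure from an extravascular dose = F × D_ev, so the equivalent IV dose is F × D_ev.
D_iv = F × D_ev = 0.39 × 300 = 117 mg

D_iv = 117 mg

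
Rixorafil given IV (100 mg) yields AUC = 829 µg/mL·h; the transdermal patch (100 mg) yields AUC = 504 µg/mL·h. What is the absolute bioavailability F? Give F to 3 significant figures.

F = (AUC_ev / D_ev) / (AUC_iv / D_iv)
  = (504/100) / (829/100)
  = 5.04 / 8.29 = 0.6080

F = 0.608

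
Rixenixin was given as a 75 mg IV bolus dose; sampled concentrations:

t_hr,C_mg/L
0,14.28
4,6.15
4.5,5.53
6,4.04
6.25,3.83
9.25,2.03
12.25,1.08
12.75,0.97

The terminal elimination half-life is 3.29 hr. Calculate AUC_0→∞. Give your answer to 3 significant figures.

AUC = 70.5 mg/L·hr

Trapezoidal AUC_0→12.75:
  [0→4]: (14.28+6.15)/2 × 4 = 40.86
  [4→4.5]: (6.15+5.53)/2 × 0.5 = 2.92
  [4.5→6]: (5.53+4.04)/2 × 1.5 = 7.1775
  [6→6.25]: (4.04+3.83)/2 × 0.25 = 0.98375
  [6.25→9.25]: (3.83+2.03)/2 × 3 = 8.79
  [9.25→12.25]: (2.03+1.08)/2 × 3 = 4.665
  [12.25→12.75]: (1.08+0.97)/2 × 0.5 = 0.5125
  Sum = 65.90875 mg/L·hr
k_e = ln2 / t½ = 0.693147 / 3.29 = 0.2107 hr^-1
Extrapolated tail: C_last / k_e = 0.97 / 0.2107 = 4.604
AUC_0→∞ = 65.90875 + 4.604 = 70.51275 mg/L·hr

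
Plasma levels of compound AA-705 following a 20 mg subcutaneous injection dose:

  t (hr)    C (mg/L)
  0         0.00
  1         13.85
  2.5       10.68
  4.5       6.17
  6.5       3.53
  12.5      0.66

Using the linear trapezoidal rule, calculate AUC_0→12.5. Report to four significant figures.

Trapezoidal AUC_0→12.5:
  [0→1]: (0.00+13.85)/2 × 1 = 6.925
  [1→2.5]: (13.85+10.68)/2 × 1.5 = 18.3975
  [2.5→4.5]: (10.68+6.17)/2 × 2 = 16.85
  [4.5→6.5]: (6.17+3.53)/2 × 2 = 9.7
  [6.5→12.5]: (3.53+0.66)/2 × 6 = 12.57
  Sum = 64.4425 mg/L·hr

AUC = 64.44 mg/L·hr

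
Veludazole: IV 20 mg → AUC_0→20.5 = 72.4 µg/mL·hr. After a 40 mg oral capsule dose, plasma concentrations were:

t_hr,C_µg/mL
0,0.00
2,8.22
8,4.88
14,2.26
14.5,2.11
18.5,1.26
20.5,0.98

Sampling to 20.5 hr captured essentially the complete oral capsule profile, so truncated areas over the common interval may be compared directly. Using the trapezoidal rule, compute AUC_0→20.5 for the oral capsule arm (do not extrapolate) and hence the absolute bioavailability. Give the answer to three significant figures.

Trapezoidal AUC_0→20.5 (oral capsule):
  [0→2]: (0.00+8.22)/2 × 2 = 8.22
  [2→8]: (8.22+4.88)/2 × 6 = 39.3
  [8→14]: (4.88+2.26)/2 × 6 = 21.42
  [14→14.5]: (2.26+2.11)/2 × 0.5 = 1.0925
  [14.5→18.5]: (2.11+1.26)/2 × 4 = 6.74
  [18.5→20.5]: (1.26+0.98)/2 × 2 = 2.24
  Sum = 79.0125 µg/mL·hr
F = (AUC_ev/D_ev)/(AUC_iv/D_iv) = (79.0125/40)/(72.4/20) = 1.9753125/3.62 = 0.5457

F = 0.546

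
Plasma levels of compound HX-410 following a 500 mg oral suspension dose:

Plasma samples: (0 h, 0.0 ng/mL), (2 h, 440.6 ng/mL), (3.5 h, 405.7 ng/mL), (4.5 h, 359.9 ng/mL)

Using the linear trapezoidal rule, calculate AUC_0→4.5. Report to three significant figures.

AUC = 1460 ng/mL·h

Trapezoidal AUC_0→4.5:
  [0→2]: (0.0+440.6)/2 × 2 = 440.6
  [2→3.5]: (440.6+405.7)/2 × 1.5 = 634.725
  [3.5→4.5]: (405.7+359.9)/2 × 1 = 382.8
  Sum = 1458.125 ng/mL·h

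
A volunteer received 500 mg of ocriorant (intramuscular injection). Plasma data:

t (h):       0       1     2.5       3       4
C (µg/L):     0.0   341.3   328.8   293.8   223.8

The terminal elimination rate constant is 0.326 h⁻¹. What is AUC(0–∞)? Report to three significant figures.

AUC = 1770 µg/L·h

Trapezoidal AUC_0→4:
  [0→1]: (0.0+341.3)/2 × 1 = 170.65
  [1→2.5]: (341.3+328.8)/2 × 1.5 = 502.575
  [2.5→3]: (328.8+293.8)/2 × 0.5 = 155.65
  [3→4]: (293.8+223.8)/2 × 1 = 258.8
  Sum = 1087.675 µg/L·h
Extrapolated tail: C_last / k_e = 223.8 / 0.326 = 686.503
AUC_0→∞ = 1087.675 + 686.503 = 1774.178 µg/L·h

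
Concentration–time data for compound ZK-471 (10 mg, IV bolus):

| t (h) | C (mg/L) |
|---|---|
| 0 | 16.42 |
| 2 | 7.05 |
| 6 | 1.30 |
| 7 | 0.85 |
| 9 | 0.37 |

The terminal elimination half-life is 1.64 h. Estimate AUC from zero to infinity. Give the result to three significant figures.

Trapezoidal AUC_0→9:
  [0→2]: (16.42+7.05)/2 × 2 = 23.47
  [2→6]: (7.05+1.30)/2 × 4 = 16.7
  [6→7]: (1.30+0.85)/2 × 1 = 1.075
  [7→9]: (0.85+0.37)/2 × 2 = 1.22
  Sum = 42.465 mg/L·h
k_e = ln2 / t½ = 0.693147 / 1.64 = 0.4227 h^-1
Extrapolated tail: C_last / k_e = 0.37 / 0.4227 = 0.875
AUC_0→∞ = 42.465 + 0.875 = 43.34 mg/L·h

AUC = 43.3 mg/L·h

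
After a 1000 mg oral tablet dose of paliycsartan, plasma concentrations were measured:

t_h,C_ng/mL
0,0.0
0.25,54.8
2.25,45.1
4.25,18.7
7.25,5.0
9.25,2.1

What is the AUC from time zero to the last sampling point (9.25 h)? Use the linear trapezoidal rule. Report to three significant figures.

Trapezoidal AUC_0→9.25:
  [0→0.25]: (0.0+54.8)/2 × 0.25 = 6.85
  [0.25→2.25]: (54.8+45.1)/2 × 2 = 99.9
  [2.25→4.25]: (45.1+18.7)/2 × 2 = 63.8
  [4.25→7.25]: (18.7+5.0)/2 × 3 = 35.55
  [7.25→9.25]: (5.0+2.1)/2 × 2 = 7.1
  Sum = 213.2 ng/mL·h

AUC = 213 ng/mL·h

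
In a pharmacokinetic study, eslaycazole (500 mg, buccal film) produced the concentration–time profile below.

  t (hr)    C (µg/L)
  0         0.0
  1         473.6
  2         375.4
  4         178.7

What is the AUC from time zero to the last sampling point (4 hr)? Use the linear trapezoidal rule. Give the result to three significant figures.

Trapezoidal AUC_0→4:
  [0→1]: (0.0+473.6)/2 × 1 = 236.8
  [1→2]: (473.6+375.4)/2 × 1 = 424.5
  [2→4]: (375.4+178.7)/2 × 2 = 554.1
  Sum = 1215.4 µg/L·hr

AUC = 1220 µg/L·hr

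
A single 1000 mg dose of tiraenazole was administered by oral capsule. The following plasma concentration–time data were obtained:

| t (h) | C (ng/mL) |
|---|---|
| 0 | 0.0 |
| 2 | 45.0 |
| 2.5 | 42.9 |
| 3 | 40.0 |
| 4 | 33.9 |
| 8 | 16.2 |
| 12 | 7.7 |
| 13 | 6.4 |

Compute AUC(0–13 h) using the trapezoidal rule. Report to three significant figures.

AUC = 280 ng/mL·h

Trapezoidal AUC_0→13:
  [0→2]: (0.0+45.0)/2 × 2 = 45.0
  [2→2.5]: (45.0+42.9)/2 × 0.5 = 21.975
  [2.5→3]: (42.9+40.0)/2 × 0.5 = 20.725
  [3→4]: (40.0+33.9)/2 × 1 = 36.95
  [4→8]: (33.9+16.2)/2 × 4 = 100.2
  [8→12]: (16.2+7.7)/2 × 4 = 47.8
  [12→13]: (7.7+6.4)/2 × 1 = 7.05
  Sum = 279.7 ng/mL·h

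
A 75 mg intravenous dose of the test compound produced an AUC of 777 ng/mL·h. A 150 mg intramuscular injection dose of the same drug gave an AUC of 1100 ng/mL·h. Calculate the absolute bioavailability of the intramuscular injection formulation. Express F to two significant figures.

F = (AUC_ev / D_ev) / (AUC_iv / D_iv)
  = (1100/150) / (777/75)
  = 7.33333 / 10.36 = 0.7079

F = 0.71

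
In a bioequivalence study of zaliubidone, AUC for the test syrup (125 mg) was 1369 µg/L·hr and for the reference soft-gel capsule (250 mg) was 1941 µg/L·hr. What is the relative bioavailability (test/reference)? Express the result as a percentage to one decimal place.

F_rel = 141.1%

F_rel = (AUC_test/D_test) / (AUC_ref/D_ref)
      = (1369/125) / (1941/250)
      = 10.952 / 7.764 = 1.4106 = 141.06%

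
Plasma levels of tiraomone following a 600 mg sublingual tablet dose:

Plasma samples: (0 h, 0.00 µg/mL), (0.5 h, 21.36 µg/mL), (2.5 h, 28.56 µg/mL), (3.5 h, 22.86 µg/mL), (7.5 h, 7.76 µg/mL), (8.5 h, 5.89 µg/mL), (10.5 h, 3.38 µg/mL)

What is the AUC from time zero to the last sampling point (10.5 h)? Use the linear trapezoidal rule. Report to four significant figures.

Trapezoidal AUC_0→10.5:
  [0→0.5]: (0.00+21.36)/2 × 0.5 = 5.34
  [0.5→2.5]: (21.36+28.56)/2 × 2 = 49.92
  [2.5→3.5]: (28.56+22.86)/2 × 1 = 25.71
  [3.5→7.5]: (22.86+7.76)/2 × 4 = 61.24
  [7.5→8.5]: (7.76+5.89)/2 × 1 = 6.825
  [8.5→10.5]: (5.89+3.38)/2 × 2 = 9.27
  Sum = 158.305 µg/mL·h

AUC = 158.3 µg/mL·h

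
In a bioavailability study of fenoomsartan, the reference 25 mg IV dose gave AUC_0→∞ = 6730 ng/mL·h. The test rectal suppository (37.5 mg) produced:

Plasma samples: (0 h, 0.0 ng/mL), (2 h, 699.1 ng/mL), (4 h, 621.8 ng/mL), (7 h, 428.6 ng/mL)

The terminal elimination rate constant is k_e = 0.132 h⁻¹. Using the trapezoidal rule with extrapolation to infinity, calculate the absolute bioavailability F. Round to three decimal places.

F = 0.678

Trapezoidal AUC_0→7 (rectal suppository):
  [0→2]: (0.0+699.1)/2 × 2 = 699.1
  [2→4]: (699.1+621.8)/2 × 2 = 1320.9
  [4→7]: (621.8+428.6)/2 × 3 = 1575.6
  Sum = 3595.6 ng/mL·h
Tail: C_last/k_e = 428.6/0.132 = 3246.970
AUC_0→∞ (rectal suppository) = 3595.6 + 3246.970 = 6842.57 ng/mL·h
F = (AUC_ev/D_ev)/(AUC_iv/D_iv) = (6842.57/37.5)/(6730/25) = 182.469/269.2 = 0.6778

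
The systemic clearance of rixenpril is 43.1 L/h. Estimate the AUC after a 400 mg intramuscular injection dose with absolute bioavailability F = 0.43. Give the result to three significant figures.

AUC = 3.99 mg/L·h

AUC_0→∞ = F × Dose / CL
        = 0.43 × 400 / 43.1 = 3.99072 mg/L·h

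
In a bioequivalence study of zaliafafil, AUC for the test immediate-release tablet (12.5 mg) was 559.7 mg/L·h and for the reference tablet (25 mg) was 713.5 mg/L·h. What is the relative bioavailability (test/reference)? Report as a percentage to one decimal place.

F_rel = (AUC_test/D_test) / (AUC_ref/D_ref)
      = (559.7/12.5) / (713.5/25)
      = 44.776 / 28.54 = 1.5689 = 156.89%

F_rel = 156.9%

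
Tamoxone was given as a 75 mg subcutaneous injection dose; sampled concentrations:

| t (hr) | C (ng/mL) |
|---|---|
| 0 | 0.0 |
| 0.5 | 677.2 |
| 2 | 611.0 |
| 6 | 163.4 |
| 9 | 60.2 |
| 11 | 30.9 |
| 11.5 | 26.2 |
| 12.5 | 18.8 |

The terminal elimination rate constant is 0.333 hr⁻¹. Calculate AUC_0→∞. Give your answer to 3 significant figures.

Trapezoidal AUC_0→12.5:
  [0→0.5]: (0.0+677.2)/2 × 0.5 = 169.3
  [0.5→2]: (677.2+611.0)/2 × 1.5 = 966.15
  [2→6]: (611.0+163.4)/2 × 4 = 1548.8
  [6→9]: (163.4+60.2)/2 × 3 = 335.4
  [9→11]: (60.2+30.9)/2 × 2 = 91.1
  [11→11.5]: (30.9+26.2)/2 × 0.5 = 14.275
  [11.5→12.5]: (26.2+18.8)/2 × 1 = 22.5
  Sum = 3147.525 ng/mL·hr
Extrapolated tail: C_last / k_e = 18.8 / 0.333 = 56.456
AUC_0→∞ = 3147.525 + 56.456 = 3203.981 ng/mL·hr

AUC = 3200 ng/mL·hr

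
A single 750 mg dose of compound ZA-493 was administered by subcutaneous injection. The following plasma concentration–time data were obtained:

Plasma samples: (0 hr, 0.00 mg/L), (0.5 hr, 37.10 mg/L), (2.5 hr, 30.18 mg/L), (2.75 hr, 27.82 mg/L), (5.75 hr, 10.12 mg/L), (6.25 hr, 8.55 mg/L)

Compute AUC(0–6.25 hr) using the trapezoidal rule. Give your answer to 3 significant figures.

AUC = 145 mg/L·hr

Trapezoidal AUC_0→6.25:
  [0→0.5]: (0.00+37.10)/2 × 0.5 = 9.275
  [0.5→2.5]: (37.10+30.18)/2 × 2 = 67.28
  [2.5→2.75]: (30.18+27.82)/2 × 0.25 = 7.25
  [2.75→5.75]: (27.82+10.12)/2 × 3 = 56.91
  [5.75→6.25]: (10.12+8.55)/2 × 0.5 = 4.6675
  Sum = 145.3825 mg/L·hr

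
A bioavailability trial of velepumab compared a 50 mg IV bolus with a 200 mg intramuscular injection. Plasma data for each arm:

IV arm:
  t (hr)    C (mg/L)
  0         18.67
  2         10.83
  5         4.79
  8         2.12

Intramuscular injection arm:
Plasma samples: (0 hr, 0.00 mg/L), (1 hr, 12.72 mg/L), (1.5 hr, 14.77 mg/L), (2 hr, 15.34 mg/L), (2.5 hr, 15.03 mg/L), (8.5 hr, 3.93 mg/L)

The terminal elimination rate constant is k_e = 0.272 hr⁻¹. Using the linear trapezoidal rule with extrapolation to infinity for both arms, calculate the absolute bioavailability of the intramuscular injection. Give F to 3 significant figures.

Trapezoidal AUC_0→8 (IV):
  [0→2]: (18.67+10.83)/2 × 2 = 29.5
  [2→5]: (10.83+4.79)/2 × 3 = 23.43
  [5→8]: (4.79+2.12)/2 × 3 = 10.365
  Sum = 63.295 mg/L·hr
IV tail: 2.12/0.272 = 7.794; AUC_iv,0→∞ = 63.295 + 7.794 = 71.089 mg/L·hr
Trapezoidal AUC_0→8.5 (intramuscular injection):
  [0→1]: (0.00+12.72)/2 × 1 = 6.36
  [1→1.5]: (12.72+14.77)/2 × 0.5 = 6.8725
  [1.5→2]: (14.77+15.34)/2 × 0.5 = 7.5275
  [2→2.5]: (15.34+15.03)/2 × 0.5 = 7.5925
  [2.5→8.5]: (15.03+3.93)/2 × 6 = 56.88
  Sum = 85.2325 mg/L·hr
intramuscular injection tail: 3.93/0.272 = 14.449; AUC_ev,0→∞ = 85.2325 + 14.449 = 99.6815 mg/L·hr
F = (AUC_ev/D_ev)/(AUC_iv/D_iv) = (99.6815/200)/(71.089/50) = 0.4984075/1.42178 = 0.3506

F = 0.351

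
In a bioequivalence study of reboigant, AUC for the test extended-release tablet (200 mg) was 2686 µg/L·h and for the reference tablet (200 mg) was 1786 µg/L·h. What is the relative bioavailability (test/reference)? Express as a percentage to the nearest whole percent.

F_rel = 150%

F_rel = (AUC_test/D_test) / (AUC_ref/D_ref)
      = (2686/200) / (1786/200)
      = 13.43 / 8.93 = 1.5039 = 150.39%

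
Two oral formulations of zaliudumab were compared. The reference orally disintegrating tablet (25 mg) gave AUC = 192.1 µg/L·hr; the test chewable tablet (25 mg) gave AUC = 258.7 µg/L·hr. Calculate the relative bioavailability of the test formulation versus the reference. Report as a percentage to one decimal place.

F_rel = 134.7%

F_rel = (AUC_test/D_test) / (AUC_ref/D_ref)
      = (258.7/25) / (192.1/25)
      = 10.348 / 7.684 = 1.3467 = 134.67%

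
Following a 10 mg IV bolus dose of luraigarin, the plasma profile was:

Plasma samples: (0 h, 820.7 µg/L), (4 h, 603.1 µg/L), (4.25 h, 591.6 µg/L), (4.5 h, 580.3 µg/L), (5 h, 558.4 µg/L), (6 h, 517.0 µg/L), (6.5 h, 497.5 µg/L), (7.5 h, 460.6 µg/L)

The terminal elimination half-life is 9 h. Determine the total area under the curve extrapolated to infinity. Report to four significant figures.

Trapezoidal AUC_0→7.5:
  [0→4]: (820.7+603.1)/2 × 4 = 2847.6
  [4→4.25]: (603.1+591.6)/2 × 0.25 = 149.3375
  [4.25→4.5]: (591.6+580.3)/2 × 0.25 = 146.4875
  [4.5→5]: (580.3+558.4)/2 × 0.5 = 284.675
  [5→6]: (558.4+517.0)/2 × 1 = 537.7
  [6→6.5]: (517.0+497.5)/2 × 0.5 = 253.625
  [6.5→7.5]: (497.5+460.6)/2 × 1 = 479.05
  Sum = 4698.475 µg/L·h
k_e = ln2 / t½ = 0.693147 / 9 = 0.0770 h^-1
Extrapolated tail: C_last / k_e = 460.6 / 0.077 = 5981.818
AUC_0→∞ = 4698.475 + 5981.818 = 10680.293 µg/L·h

AUC = 10680 µg/L·h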